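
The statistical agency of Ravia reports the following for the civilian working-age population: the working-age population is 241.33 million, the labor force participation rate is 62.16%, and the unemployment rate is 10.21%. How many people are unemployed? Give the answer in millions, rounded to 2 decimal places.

About 15.32 million are unemployed.

Labor force = 0.6216 × 241.33 = 150.01 million.
Unemployed = 0.1021 × 150.01 ≈ 15.32 million.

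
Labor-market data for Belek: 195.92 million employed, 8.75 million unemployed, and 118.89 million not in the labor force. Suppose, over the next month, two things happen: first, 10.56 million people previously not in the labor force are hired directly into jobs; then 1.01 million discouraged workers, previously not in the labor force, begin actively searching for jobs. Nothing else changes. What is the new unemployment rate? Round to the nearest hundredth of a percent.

New unemployment rate ≈ 4.51%.

Initially, labor force = 195.92 + 8.75 = 204.67 million, so u = 8.75/204.67 = 4.28%.
After the first change, employed and labor force both rise by 10.56; unemployed unchanged → E = 206.48, U = 8.75, labor force = 215.23 million.
After the second change, unemployed and labor force both rise by 1.01 → E = 206.48, U = 9.76, labor force = 216.24 million.
New unemployment rate = 9.76 / 216.24 = 4.51%.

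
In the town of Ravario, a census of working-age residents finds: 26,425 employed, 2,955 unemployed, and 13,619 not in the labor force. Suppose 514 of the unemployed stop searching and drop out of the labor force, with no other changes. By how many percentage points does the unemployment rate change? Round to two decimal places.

Initially, labor force = 26,425 + 2,955 = 29,380, so u = 2,955/29,380 = 10.06%.
After the change, unemployed and labor force both fall by 514 → E = 26,425, U = 2,441, labor force = 28,866.
New unemployment rate = 2,441 / 28,866 = 8.46%.
Change = 8.46% − 10.06% = −1.60 percentage points.

The unemployment rate changes by −1.60 percentage points.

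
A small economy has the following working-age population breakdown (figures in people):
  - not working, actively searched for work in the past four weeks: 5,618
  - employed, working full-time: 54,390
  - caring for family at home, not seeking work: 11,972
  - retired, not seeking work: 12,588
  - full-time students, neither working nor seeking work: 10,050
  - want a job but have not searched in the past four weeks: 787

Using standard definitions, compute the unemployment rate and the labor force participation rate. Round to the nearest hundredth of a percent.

Unemployment rate ≈ 9.36%; labor force participation rate ≈ 62.90%.

Employed = 54,390.
Unemployed = 5,618.
Labor force = 54,390 + 5,618 = 60,008.
Not in labor force = 11,972 + 12,588 + 10,050 + 787 = 35,397 (those not working and not actively searching are outside the labor force — including those who want a job but have given up searching).
Civilian working-age population = 60,008 + 35,397 = 95,405.
Unemployment rate = 5,618 / 60,008 = 9.36%.
Labor force participation rate = 60,008 / 95,405 = 62.90%.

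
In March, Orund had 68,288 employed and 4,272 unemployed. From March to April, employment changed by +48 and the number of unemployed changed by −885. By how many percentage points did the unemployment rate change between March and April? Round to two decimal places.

The unemployment rate changed by −1.17 percentage points.

March: labor force = 68,288 + 4,272 = 72,560; u = 4,272/72,560 = 5.89%.
April: labor force = 68,336 + 3,387 = 71,723; u = 3,387/71,723 = 4.72%.
Change = 4.72% − 5.89% = −1.17 pp.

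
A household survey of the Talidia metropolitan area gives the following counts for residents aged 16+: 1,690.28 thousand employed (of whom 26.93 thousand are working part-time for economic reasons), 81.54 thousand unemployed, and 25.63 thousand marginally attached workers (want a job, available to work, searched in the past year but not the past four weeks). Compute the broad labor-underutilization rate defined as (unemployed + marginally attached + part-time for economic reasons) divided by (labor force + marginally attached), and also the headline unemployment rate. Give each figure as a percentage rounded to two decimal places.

Broad underutilization rate ≈ 7.46%; headline unemployment rate ≈ 4.60%.

Labor force = 1,690.28 + 81.54 = 1,771.82 thousand.
Numerator = 81.54 + 25.63 + 26.93 = 134.10 thousand.
Denominator = 1,771.82 + 25.63 = 1,797.45 thousand.
Broad rate = 134.10 / 1,797.45 = 7.46%.
Headline unemployment rate = 81.54 / 1,771.82 = 4.60%.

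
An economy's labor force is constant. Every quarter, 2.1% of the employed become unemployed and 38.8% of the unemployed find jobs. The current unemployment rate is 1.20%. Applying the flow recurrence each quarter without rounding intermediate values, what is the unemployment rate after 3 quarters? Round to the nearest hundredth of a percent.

Unemployment rate after three quarters ≈ 4.32%.

With a fixed labor force, u_{t+1} = u_t + s·(1−u_t) − f·u_t = u_t·(1−s−f) + s.
Here 1−s−f = 0.591 and s = 0.021.
u_1 = 0.012000 × 0.591 + 0.021 = 0.028092.
u_2 = 0.028092 × 0.591 + 0.021 = 0.037602.
u_3 = 0.037602 × 0.591 + 0.021 = 0.043223.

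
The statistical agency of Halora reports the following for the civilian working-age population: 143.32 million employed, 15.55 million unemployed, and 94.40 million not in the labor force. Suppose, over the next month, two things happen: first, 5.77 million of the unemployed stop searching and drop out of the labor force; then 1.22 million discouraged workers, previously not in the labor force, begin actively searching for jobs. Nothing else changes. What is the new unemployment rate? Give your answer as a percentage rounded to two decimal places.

New unemployment rate ≈ 7.13%.

Initially, labor force = 143.32 + 15.55 = 158.87 million, so u = 15.55/158.87 = 9.79%.
After the first change, unemployed and labor force both fall by 5.77 → E = 143.32, U = 9.78, labor force = 153.10 million.
After the second change, unemployed and labor force both rise by 1.22 → E = 143.32, U = 11.00, labor force = 154.32 million.
New unemployment rate = 11.00 / 154.32 = 7.13%.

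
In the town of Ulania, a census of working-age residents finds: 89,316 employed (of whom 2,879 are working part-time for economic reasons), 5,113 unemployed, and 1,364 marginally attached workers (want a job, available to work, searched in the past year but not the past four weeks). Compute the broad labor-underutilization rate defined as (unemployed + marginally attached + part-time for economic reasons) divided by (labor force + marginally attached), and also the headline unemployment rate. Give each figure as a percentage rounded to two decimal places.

Broad underutilization rate ≈ 9.77%; headline unemployment rate ≈ 5.41%.

Labor force = 89,316 + 5,113 = 94,429.
Numerator = 5,113 + 1,364 + 2,879 = 9,356.
Denominator = 94,429 + 1,364 = 95,793.
Broad rate = 9,356 / 95,793 = 9.77%.
Headline unemployment rate = 5,113 / 94,429 = 5.41%.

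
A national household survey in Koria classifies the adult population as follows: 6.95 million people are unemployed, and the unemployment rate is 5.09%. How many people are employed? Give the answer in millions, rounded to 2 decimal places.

Labor force = U / u = 6.95 / 0.0509 ≈ 136.54 million.
Employed = labor force − unemployed = 136.54 − 6.95 = 129.59 million.

About 129.59 million are employed.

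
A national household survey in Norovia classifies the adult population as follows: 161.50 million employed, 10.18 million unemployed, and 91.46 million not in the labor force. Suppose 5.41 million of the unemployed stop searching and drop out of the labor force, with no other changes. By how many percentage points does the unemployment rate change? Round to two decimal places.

Initially, labor force = 161.50 + 10.18 = 171.68 million, so u = 10.18/171.68 = 5.93%.
After the change, unemployed and labor force both fall by 5.41 → E = 161.50, U = 4.77, labor force = 166.27 million.
New unemployment rate = 4.77 / 166.27 = 2.87%.
Change = 2.87% − 5.93% = −3.06 percentage points.

The unemployment rate changes by −3.06 percentage points.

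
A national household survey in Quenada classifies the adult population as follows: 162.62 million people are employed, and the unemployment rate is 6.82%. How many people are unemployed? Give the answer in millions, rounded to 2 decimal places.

About 11.90 million are unemployed.

Let U be the number unemployed. The labor force is E + U, and U/(E+U) = 0.0682.
So U = 0.0682 × 162.62 / (1 − 0.0682) = 11.0907 / 0.9318 ≈ 11.90 million.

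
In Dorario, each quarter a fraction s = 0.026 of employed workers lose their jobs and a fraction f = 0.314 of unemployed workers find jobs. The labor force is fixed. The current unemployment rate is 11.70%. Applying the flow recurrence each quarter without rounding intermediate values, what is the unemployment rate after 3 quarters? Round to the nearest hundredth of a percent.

Unemployment rate after three quarters ≈ 8.81%.

With a fixed labor force, u_{t+1} = u_t + s·(1−u_t) − f·u_t = u_t·(1−s−f) + s.
Here 1−s−f = 0.660 and s = 0.026.
u_1 = 0.117000 × 0.660 + 0.026 = 0.103220.
u_2 = 0.103220 × 0.660 + 0.026 = 0.094125.
u_3 = 0.094125 × 0.660 + 0.026 = 0.088123.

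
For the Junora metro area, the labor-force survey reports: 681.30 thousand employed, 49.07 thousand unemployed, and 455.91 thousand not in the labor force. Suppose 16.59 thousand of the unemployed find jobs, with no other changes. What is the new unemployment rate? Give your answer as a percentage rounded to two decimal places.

Initially, labor force = 681.30 + 49.07 = 730.37 thousand, so u = 49.07/730.37 = 6.72%.
After the change, unemployed falls and employed rises by 16.59; labor force unchanged → E = 697.89, U = 32.48, labor force = 730.37 thousand.
New unemployment rate = 32.48 / 730.37 = 4.45%.

New unemployment rate ≈ 4.45%.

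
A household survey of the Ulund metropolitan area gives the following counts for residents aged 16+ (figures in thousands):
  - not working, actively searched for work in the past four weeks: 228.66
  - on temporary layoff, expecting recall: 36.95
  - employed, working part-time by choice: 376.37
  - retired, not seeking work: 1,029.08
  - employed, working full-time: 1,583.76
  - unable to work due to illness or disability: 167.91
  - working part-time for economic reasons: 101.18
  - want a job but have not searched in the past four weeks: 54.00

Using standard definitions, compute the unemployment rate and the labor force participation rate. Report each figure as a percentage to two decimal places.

Employed = 376.37 + 1,583.76 + 101.18 = 2,061.31 thousand (anyone who worked, including part-time for economic reasons, counts as employed).
Unemployed = 228.66 + 36.95 = 265.61 thousand (jobless and actively searching, or on temporary layoff).
Labor force = 2,061.31 + 265.61 = 2,326.92 thousand.
Not in labor force = 1,029.08 + 167.91 + 54.00 = 1,250.99 thousand (those not working and not actively searching are outside the labor force — including those who want a job but have given up searching).
Civilian working-age population = 2,326.92 + 1,250.99 = 3,577.91 thousand.
Unemployment rate = 265.61 / 2,326.92 = 11.41%.
Labor force participation rate = 2,326.92 / 3,577.91 = 65.04%.

Unemployment rate ≈ 11.41%; labor force participation rate ≈ 65.04%.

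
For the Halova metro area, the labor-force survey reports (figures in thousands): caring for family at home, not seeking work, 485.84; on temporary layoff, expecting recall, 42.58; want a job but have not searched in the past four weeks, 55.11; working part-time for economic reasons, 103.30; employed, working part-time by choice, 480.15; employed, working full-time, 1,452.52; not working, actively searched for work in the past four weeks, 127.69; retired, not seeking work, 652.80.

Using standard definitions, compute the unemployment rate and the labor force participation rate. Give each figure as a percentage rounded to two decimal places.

Unemployment rate ≈ 7.72%; labor force participation rate ≈ 64.89%.

Employed = 103.30 + 480.15 + 1,452.52 = 2,035.97 thousand (anyone who worked, including part-time for economic reasons, counts as employed).
Unemployed = 42.58 + 127.69 = 170.27 thousand (jobless and actively searching, or on temporary layoff).
Labor force = 2,035.97 + 170.27 = 2,206.24 thousand.
Not in labor force = 485.84 + 55.11 + 652.80 = 1,193.75 thousand (those not working and not actively searching are outside the labor force — including those who want a job but have given up searching).
Civilian working-age population = 2,206.24 + 1,193.75 = 3,399.99 thousand.
Unemployment rate = 170.27 / 2,206.24 = 7.72%.
Labor force participation rate = 2,206.24 / 3,399.99 = 64.89%.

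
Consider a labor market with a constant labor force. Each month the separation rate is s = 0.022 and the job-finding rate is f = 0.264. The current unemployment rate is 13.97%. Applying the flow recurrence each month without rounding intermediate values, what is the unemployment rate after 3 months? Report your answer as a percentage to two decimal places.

Unemployment rate after three months ≈ 9.98%.

With a fixed labor force, u_{t+1} = u_t + s·(1−u_t) − f·u_t = u_t·(1−s−f) + s.
Here 1−s−f = 0.714 and s = 0.022.
u_1 = 0.139700 × 0.714 + 0.022 = 0.121746.
u_2 = 0.121746 × 0.714 + 0.022 = 0.108927.
u_3 = 0.108927 × 0.714 + 0.022 = 0.099774.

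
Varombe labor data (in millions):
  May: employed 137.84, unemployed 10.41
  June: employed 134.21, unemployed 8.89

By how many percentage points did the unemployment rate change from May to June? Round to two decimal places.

May: labor force = 137.84 + 10.41 = 148.25; u = 10.41/148.25 = 7.02%.
June: labor force = 134.21 + 8.89 = 143.10; u = 8.89/143.10 = 6.21%.
Change = 6.21% − 7.02% = −0.81 pp.

The unemployment rate changed by −0.81 percentage points.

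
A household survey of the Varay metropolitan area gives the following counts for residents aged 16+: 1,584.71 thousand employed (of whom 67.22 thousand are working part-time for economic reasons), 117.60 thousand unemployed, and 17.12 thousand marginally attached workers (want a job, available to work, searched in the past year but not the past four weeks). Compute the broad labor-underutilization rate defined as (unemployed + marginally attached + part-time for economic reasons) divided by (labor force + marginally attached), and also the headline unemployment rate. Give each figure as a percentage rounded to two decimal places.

Broad underutilization rate ≈ 11.74%; headline unemployment rate ≈ 6.91%.

Labor force = 1,584.71 + 117.60 = 1,702.31 thousand.
Numerator = 117.60 + 17.12 + 67.22 = 201.94 thousand.
Denominator = 1,702.31 + 17.12 = 1,719.43 thousand.
Broad rate = 201.94 / 1,719.43 = 11.74%.
Headline unemployment rate = 117.60 / 1,702.31 = 6.91%.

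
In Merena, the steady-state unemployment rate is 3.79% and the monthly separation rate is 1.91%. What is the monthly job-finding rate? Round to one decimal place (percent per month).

From u* = s/(s+f): f = s·(1−u)/u.
f = 1.91 × (1 − 0.0379) / 0.0379 = 1.8376 / 0.0379 ≈ 48.5% per month.

Job-finding rate ≈ 48.5% per month.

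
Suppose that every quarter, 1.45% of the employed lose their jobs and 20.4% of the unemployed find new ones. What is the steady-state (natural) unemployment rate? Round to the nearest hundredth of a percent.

Steady-state unemployment rate ≈ 6.64%.

At steady state the flows balance: s·E = f·U, so U/(E+U) = s/(s+f).
u* = 1.45 / (1.45 + 20.4) = 1.45 / 21.85 = 6.64%.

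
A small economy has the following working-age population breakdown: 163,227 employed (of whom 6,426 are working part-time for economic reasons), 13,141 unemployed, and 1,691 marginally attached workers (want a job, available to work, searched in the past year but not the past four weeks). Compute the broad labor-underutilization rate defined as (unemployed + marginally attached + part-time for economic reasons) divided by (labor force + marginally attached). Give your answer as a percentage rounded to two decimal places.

Labor force = 163,227 + 13,141 = 176,368.
Numerator = 13,141 + 1,691 + 6,426 = 21,258.
Denominator = 176,368 + 1,691 = 178,059.
Broad rate = 21,258 / 178,059 = 11.94%.

Broad underutilization rate ≈ 11.94%.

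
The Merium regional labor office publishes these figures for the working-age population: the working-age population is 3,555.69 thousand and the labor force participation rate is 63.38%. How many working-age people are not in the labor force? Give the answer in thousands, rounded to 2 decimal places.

Share not in the labor force = 1 − 0.6338 = 0.3662.
Not in labor force = 0.3662 × 3,555.69 ≈ 1,302.09 thousand.

About 1,302.09 thousand are not in the labor force.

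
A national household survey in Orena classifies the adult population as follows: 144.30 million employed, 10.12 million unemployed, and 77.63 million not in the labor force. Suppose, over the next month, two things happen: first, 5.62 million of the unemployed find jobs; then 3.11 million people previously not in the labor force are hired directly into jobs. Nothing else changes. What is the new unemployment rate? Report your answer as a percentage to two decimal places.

New unemployment rate ≈ 2.86%.

Initially, labor force = 144.30 + 10.12 = 154.42 million, so u = 10.12/154.42 = 6.55%.
After the first change, unemployed falls and employed rises by 5.62; labor force unchanged → E = 149.92, U = 4.50, labor force = 154.42 million.
After the second change, employed and labor force both rise by 3.11; unemployed unchanged → E = 153.03, U = 4.50, labor force = 157.53 million.
New unemployment rate = 4.50 / 157.53 = 2.86%.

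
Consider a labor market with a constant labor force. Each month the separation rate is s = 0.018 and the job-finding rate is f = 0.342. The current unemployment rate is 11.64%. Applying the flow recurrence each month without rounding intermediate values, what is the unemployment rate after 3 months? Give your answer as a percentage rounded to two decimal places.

Unemployment rate after three months ≈ 6.74%.

With a fixed labor force, u_{t+1} = u_t + s·(1−u_t) − f·u_t = u_t·(1−s−f) + s.
Here 1−s−f = 0.640 and s = 0.018.
u_1 = 0.116400 × 0.640 + 0.018 = 0.092496.
u_2 = 0.092496 × 0.640 + 0.018 = 0.077197.
u_3 = 0.077197 × 0.640 + 0.018 = 0.067406.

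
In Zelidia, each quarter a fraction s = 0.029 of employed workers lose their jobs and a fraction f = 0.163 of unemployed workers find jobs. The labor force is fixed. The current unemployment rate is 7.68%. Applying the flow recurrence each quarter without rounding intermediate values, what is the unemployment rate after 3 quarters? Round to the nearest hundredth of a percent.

With a fixed labor force, u_{t+1} = u_t + s·(1−u_t) − f·u_t = u_t·(1−s−f) + s.
Here 1−s−f = 0.808 and s = 0.029.
u_1 = 0.076800 × 0.808 + 0.029 = 0.091054.
u_2 = 0.091054 × 0.808 + 0.029 = 0.102572.
u_3 = 0.102572 × 0.808 + 0.029 = 0.111878.

Unemployment rate after three quarters ≈ 11.19%.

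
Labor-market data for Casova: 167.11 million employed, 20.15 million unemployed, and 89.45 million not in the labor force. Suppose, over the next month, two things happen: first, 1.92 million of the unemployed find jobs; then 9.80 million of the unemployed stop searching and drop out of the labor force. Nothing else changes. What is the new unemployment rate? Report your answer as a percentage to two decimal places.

Initially, labor force = 167.11 + 20.15 = 187.26 million, so u = 20.15/187.26 = 10.76%.
After the first change, unemployed falls and employed rises by 1.92; labor force unchanged → E = 169.03, U = 18.23, labor force = 187.26 million.
After the second change, unemployed and labor force both fall by 9.80 → E = 169.03, U = 8.43, labor force = 177.46 million.
New unemployment rate = 8.43 / 177.46 = 4.75%.

New unemployment rate ≈ 4.75%.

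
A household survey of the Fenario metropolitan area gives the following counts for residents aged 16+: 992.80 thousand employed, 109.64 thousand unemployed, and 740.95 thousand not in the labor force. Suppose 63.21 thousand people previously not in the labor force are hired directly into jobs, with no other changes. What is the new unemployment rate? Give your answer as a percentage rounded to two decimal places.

Initially, labor force = 992.80 + 109.64 = 1,102.44 thousand, so u = 109.64/1,102.44 = 9.95%.
After the change, employed and labor force both rise by 63.21; unemployed unchanged → E = 1,056.01, U = 109.64, labor force = 1,165.65 thousand.
New unemployment rate = 109.64 / 1,165.65 = 9.41%.

New unemployment rate ≈ 9.41%.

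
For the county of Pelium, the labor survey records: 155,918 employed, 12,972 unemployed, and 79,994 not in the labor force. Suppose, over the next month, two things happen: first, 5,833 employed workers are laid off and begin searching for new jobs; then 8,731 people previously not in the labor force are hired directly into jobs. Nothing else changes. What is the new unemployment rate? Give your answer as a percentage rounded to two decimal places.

New unemployment rate ≈ 10.59%.

Initially, labor force = 155,918 + 12,972 = 168,890, so u = 12,972/168,890 = 7.68%.
After the first change, employed falls and unemployed rises by 5,833; labor force unchanged → E = 150,085, U = 18,805, labor force = 168,890.
After the second change, employed and labor force both rise by 8,731; unemployed unchanged → E = 158,816, U = 18,805, labor force = 177,621.
New unemployment rate = 18,805 / 177,621 = 10.59%.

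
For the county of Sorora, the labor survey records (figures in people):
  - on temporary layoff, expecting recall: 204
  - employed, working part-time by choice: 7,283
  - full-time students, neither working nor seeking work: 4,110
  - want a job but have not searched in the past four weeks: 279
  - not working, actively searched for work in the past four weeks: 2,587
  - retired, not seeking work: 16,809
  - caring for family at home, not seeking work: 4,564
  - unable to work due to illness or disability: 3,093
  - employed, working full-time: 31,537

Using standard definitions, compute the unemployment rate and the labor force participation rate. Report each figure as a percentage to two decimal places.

Unemployment rate ≈ 6.71%; labor force participation rate ≈ 59.05%.

Employed = 7,283 + 31,537 = 38,820.
Unemployed = 204 + 2,587 = 2,791 (jobless and actively searching, or on temporary layoff).
Labor force = 38,820 + 2,791 = 41,611.
Not in labor force = 4,110 + 279 + 16,809 + 4,564 + 3,093 = 28,855 (those not working and not actively searching are outside the labor force — including those who want a job but have given up searching).
Civilian working-age population = 41,611 + 28,855 = 70,466.
Unemployment rate = 2,791 / 41,611 = 6.71%.
Labor force participation rate = 41,611 / 70,466 = 59.05%.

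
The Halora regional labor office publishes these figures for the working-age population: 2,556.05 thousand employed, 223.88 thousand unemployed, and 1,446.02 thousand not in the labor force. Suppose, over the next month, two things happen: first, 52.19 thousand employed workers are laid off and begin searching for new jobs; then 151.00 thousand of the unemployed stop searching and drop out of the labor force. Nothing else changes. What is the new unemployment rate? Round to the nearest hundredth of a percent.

Initially, labor force = 2,556.05 + 223.88 = 2,779.93 thousand, so u = 223.88/2,779.93 = 8.05%.
After the first change, employed falls and unemployed rises by 52.19; labor force unchanged → E = 2,503.86, U = 276.07, labor force = 2,779.93 thousand.
After the second change, unemployed and labor force both fall by 151.00 → E = 2,503.86, U = 125.07, labor force = 2,628.93 thousand.
New unemployment rate = 125.07 / 2,628.93 = 4.76%.

New unemployment rate ≈ 4.76%.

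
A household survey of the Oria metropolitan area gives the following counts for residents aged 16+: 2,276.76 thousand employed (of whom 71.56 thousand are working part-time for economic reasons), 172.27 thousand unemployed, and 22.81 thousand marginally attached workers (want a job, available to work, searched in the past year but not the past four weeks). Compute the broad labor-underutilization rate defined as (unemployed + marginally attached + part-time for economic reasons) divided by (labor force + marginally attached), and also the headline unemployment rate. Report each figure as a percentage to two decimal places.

Labor force = 2,276.76 + 172.27 = 2,449.03 thousand.
Numerator = 172.27 + 22.81 + 71.56 = 266.64 thousand.
Denominator = 2,449.03 + 22.81 = 2,471.84 thousand.
Broad rate = 266.64 / 2,471.84 = 10.79%.
Headline unemployment rate = 172.27 / 2,449.03 = 7.03%.

Broad underutilization rate ≈ 10.79%; headline unemployment rate ≈ 7.03%.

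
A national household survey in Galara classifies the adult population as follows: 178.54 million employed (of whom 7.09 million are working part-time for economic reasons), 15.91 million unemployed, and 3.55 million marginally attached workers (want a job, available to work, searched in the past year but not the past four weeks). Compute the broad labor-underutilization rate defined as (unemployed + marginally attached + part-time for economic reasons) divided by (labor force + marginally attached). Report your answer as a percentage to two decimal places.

Broad underutilization rate ≈ 13.41%.

Labor force = 178.54 + 15.91 = 194.45 million.
Numerator = 15.91 + 3.55 + 7.09 = 26.55 million.
Denominator = 194.45 + 3.55 = 198.00 million.
Broad rate = 26.55 / 198.00 = 13.41%.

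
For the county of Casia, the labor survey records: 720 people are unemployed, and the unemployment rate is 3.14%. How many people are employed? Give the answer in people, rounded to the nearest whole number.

Labor force = U / u = 720 / 0.0314 ≈ 22,930.
Employed = labor force − unemployed = 22,930 − 720 = 22,210.

About 22,210 are employed.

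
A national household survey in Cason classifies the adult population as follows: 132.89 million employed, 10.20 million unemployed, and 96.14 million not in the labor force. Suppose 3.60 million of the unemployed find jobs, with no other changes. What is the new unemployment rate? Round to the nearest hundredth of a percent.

New unemployment rate ≈ 4.61%.

Initially, labor force = 132.89 + 10.20 = 143.09 million, so u = 10.20/143.09 = 7.13%.
After the change, unemployed falls and employed rises by 3.60; labor force unchanged → E = 136.49, U = 6.60, labor force = 143.09 million.
New unemployment rate = 6.60 / 143.09 = 4.61%.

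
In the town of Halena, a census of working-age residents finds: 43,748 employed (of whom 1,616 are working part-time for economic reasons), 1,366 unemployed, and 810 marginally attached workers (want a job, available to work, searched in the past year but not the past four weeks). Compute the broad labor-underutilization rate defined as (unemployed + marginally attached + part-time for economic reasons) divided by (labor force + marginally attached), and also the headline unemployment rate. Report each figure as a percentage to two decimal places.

Labor force = 43,748 + 1,366 = 45,114.
Numerator = 1,366 + 810 + 1,616 = 3,792.
Denominator = 45,114 + 810 = 45,924.
Broad rate = 3,792 / 45,924 = 8.26%.
Headline unemployment rate = 1,366 / 45,114 = 3.03%.

Broad underutilization rate ≈ 8.26%; headline unemployment rate ≈ 3.03%.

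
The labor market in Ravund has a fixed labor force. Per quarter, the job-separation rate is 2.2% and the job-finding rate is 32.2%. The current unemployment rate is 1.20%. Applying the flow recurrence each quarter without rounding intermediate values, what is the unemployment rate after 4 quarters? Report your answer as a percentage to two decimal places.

With a fixed labor force, u_{t+1} = u_t + s·(1−u_t) − f·u_t = u_t·(1−s−f) + s.
Here 1−s−f = 0.656 and s = 0.022.
u_1 = 0.012000 × 0.656 + 0.022 = 0.029872.
u_2 = 0.029872 × 0.656 + 0.022 = 0.041596.
u_3 = 0.041596 × 0.656 + 0.022 = 0.049287.
u_4 = 0.049287 × 0.656 + 0.022 = 0.054332.

Unemployment rate after four quarters ≈ 5.43%.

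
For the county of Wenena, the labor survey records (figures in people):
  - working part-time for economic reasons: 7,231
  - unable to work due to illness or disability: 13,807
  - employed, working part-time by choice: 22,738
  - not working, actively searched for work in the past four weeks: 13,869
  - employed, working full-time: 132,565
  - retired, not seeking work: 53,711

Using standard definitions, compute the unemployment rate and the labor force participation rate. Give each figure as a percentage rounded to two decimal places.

Employed = 7,231 + 22,738 + 132,565 = 162,534 (anyone who worked, including part-time for economic reasons, counts as employed).
Unemployed = 13,869.
Labor force = 162,534 + 13,869 = 176,403.
Not in labor force = 13,807 + 53,711 = 67,518 (those not working and not actively searching are outside the labor force).
Civilian working-age population = 176,403 + 67,518 = 243,921.
Unemployment rate = 13,869 / 176,403 = 7.86%.
Labor force participation rate = 176,403 / 243,921 = 72.32%.

Unemployment rate ≈ 7.86%; labor force participation rate ≈ 72.32%.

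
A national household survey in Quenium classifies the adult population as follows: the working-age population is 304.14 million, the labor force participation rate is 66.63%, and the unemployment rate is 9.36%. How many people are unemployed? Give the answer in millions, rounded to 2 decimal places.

Labor force = 0.6663 × 304.14 = 202.65 million.
Unemployed = 0.0936 × 202.65 ≈ 18.97 million.

About 18.97 million are unemployed.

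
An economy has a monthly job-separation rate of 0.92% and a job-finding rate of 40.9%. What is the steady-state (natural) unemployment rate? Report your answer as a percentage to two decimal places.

At steady state the flows balance: s·E = f·U, so U/(E+U) = s/(s+f).
u* = 0.92 / (0.92 + 40.9) = 0.92 / 41.82 = 2.20%.

Steady-state unemployment rate ≈ 2.20%.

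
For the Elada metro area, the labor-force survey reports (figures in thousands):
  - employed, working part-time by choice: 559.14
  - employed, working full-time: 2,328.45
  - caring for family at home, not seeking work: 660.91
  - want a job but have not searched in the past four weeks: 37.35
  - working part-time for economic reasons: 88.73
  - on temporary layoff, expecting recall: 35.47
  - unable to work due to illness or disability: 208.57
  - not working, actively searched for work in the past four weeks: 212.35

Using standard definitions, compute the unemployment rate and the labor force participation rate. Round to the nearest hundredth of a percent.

Unemployment rate ≈ 7.69%; labor force participation rate ≈ 78.05%.

Employed = 559.14 + 2,328.45 + 88.73 = 2,976.32 thousand (anyone who worked, including part-time for economic reasons, counts as employed).
Unemployed = 35.47 + 212.35 = 247.82 thousand (jobless and actively searching, or on temporary layoff).
Labor force = 2,976.32 + 247.82 = 3,224.14 thousand.
Not in labor force = 660.91 + 37.35 + 208.57 = 906.83 thousand (those not working and not actively searching are outside the labor force — including those who want a job but have given up searching).
Civilian working-age population = 3,224.14 + 906.83 = 4,130.97 thousand.
Unemployment rate = 247.82 / 3,224.14 = 7.69%.
Labor force participation rate = 3,224.14 / 4,130.97 = 78.05%.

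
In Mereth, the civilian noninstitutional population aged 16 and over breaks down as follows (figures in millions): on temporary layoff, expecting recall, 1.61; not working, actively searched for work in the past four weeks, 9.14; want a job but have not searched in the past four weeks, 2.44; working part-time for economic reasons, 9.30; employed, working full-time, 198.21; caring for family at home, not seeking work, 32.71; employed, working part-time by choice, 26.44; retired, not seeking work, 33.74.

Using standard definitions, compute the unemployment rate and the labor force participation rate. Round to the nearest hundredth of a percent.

Employed = 9.30 + 198.21 + 26.44 = 233.95 million (anyone who worked, including part-time for economic reasons, counts as employed).
Unemployed = 1.61 + 9.14 = 10.75 million (jobless and actively searching, or on temporary layoff).
Labor force = 233.95 + 10.75 = 244.70 million.
Not in labor force = 2.44 + 32.71 + 33.74 = 68.89 million (those not working and not actively searching are outside the labor force — including those who want a job but have given up searching).
Civilian working-age population = 244.70 + 68.89 = 313.59 million.
Unemployment rate = 10.75 / 244.70 = 4.39%.
Labor force participation rate = 244.70 / 313.59 = 78.03%.

Unemployment rate ≈ 4.39%; labor force participation rate ≈ 78.03%.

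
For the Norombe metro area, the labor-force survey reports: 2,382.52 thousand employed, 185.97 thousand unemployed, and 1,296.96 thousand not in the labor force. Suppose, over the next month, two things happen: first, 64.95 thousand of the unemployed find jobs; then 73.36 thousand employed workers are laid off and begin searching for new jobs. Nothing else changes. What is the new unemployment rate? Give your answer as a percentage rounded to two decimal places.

New unemployment rate ≈ 7.57%.

Initially, labor force = 2,382.52 + 185.97 = 2,568.49 thousand, so u = 185.97/2,568.49 = 7.24%.
After the first change, unemployed falls and employed rises by 64.95; labor force unchanged → E = 2,447.47, U = 121.02, labor force = 2,568.49 thousand.
After the second change, employed falls and unemployed rises by 73.36; labor force unchanged → E = 2,374.11, U = 194.38, labor force = 2,568.49 thousand.
New unemployment rate = 194.38 / 2,568.49 = 7.57%.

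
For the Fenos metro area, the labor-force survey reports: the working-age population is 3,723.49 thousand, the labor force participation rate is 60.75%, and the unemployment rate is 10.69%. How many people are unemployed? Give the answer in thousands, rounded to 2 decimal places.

Labor force = 0.6075 × 3,723.49 = 2,262.02 thousand.
Unemployed = 0.1069 × 2,262.02 ≈ 241.81 thousand.

About 241.81 thousand are unemployed.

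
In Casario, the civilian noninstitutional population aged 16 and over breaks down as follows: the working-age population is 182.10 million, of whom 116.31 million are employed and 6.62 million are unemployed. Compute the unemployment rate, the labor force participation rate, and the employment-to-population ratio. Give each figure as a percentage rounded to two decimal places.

Labor force = employed + unemployed = 116.31 + 6.62 = 122.93 million.
Unemployment rate = 6.62 / 122.93 = 5.39%.
Labor force participation rate = 122.93 / 182.10 = 67.51%.
Employment-population ratio = 116.31 / 182.10 = 63.87%.

Unemployment rate ≈ 5.39%; labor force participation rate ≈ 67.51%; employment-population ratio ≈ 63.87%.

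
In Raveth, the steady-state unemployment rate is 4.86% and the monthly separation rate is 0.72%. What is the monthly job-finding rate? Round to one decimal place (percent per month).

Job-finding rate ≈ 14.1% per month.

From u* = s/(s+f): f = s·(1−u)/u.
f = 0.72 × (1 − 0.0486) / 0.0486 = 0.6850 / 0.0486 ≈ 14.1% per month.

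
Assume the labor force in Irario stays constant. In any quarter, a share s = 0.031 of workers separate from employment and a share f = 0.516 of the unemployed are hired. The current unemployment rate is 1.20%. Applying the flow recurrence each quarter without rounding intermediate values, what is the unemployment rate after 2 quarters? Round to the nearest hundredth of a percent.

Unemployment rate after two quarters ≈ 4.75%.

With a fixed labor force, u_{t+1} = u_t + s·(1−u_t) − f·u_t = u_t·(1−s−f) + s.
Here 1−s−f = 0.453 and s = 0.031.
u_1 = 0.012000 × 0.453 + 0.031 = 0.036436.
u_2 = 0.036436 × 0.453 + 0.031 = 0.047506.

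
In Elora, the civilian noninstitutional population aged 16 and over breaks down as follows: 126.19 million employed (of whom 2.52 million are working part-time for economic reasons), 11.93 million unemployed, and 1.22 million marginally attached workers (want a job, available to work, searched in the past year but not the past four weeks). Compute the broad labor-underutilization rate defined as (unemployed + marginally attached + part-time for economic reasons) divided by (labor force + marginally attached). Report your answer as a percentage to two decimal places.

Labor force = 126.19 + 11.93 = 138.12 million.
Numerator = 11.93 + 1.22 + 2.52 = 15.67 million.
Denominator = 138.12 + 1.22 = 139.34 million.
Broad rate = 15.67 / 139.34 = 11.25%.

Broad underutilization rate ≈ 11.25%.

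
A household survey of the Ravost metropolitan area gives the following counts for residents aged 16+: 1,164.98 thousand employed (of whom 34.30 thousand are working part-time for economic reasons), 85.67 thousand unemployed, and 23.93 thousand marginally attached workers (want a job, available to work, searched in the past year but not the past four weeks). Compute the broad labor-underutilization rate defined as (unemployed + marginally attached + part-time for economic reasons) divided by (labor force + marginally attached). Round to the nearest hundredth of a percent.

Broad underutilization rate ≈ 11.29%.

Labor force = 1,164.98 + 85.67 = 1,250.65 thousand.
Numerator = 85.67 + 23.93 + 34.30 = 143.90 thousand.
Denominator = 1,250.65 + 23.93 = 1,274.58 thousand.
Broad rate = 143.90 / 1,274.58 = 11.29%.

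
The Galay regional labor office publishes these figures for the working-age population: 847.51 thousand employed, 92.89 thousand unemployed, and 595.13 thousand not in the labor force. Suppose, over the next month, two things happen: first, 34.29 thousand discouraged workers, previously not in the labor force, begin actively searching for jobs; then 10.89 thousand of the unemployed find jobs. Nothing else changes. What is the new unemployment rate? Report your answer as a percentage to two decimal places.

New unemployment rate ≈ 11.93%.

Initially, labor force = 847.51 + 92.89 = 940.40 thousand, so u = 92.89/940.40 = 9.88%.
After the first change, unemployed and labor force both rise by 34.29 → E = 847.51, U = 127.18, labor force = 974.69 thousand.
After the second change, unemployed falls and employed rises by 10.89; labor force unchanged → E = 858.40, U = 116.29, labor force = 974.69 thousand.
New unemployment rate = 116.29 / 974.69 = 11.93%.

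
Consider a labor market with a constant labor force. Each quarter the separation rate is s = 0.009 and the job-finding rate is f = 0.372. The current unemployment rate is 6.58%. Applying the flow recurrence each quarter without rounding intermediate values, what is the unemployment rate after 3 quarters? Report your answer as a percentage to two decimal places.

Unemployment rate after three quarters ≈ 3.36%.

With a fixed labor force, u_{t+1} = u_t + s·(1−u_t) − f·u_t = u_t·(1−s−f) + s.
Here 1−s−f = 0.619 and s = 0.009.
u_1 = 0.065800 × 0.619 + 0.009 = 0.049730.
u_2 = 0.049730 × 0.619 + 0.009 = 0.039783.
u_3 = 0.039783 × 0.619 + 0.009 = 0.033626.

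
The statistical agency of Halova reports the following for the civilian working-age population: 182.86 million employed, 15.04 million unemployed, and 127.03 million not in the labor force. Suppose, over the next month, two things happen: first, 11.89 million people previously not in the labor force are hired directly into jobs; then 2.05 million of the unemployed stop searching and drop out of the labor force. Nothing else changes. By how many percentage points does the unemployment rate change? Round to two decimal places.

Initially, labor force = 182.86 + 15.04 = 197.90 million, so u = 15.04/197.90 = 7.60%.
After the first change, employed and labor force both rise by 11.89; unemployed unchanged → E = 194.75, U = 15.04, labor force = 209.79 million.
After the second change, unemployed and labor force both fall by 2.05 → E = 194.75, U = 12.99, labor force = 207.74 million.
New unemployment rate = 12.99 / 207.74 = 6.25%.
Change = 6.25% − 7.60% = −1.35 percentage points.

The unemployment rate changes by −1.35 percentage points.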